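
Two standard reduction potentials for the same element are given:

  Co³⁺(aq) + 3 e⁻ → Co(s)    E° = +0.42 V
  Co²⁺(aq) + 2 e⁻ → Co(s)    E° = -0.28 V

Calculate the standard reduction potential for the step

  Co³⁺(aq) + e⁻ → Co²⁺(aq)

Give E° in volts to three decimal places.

Sequential free energies add, so n₃E°₃ = n₁E°₁ + n₂E°₂.
With n₃ = 3, and the known step contributing 2×(-0.28) V, the unknown satisfies 1·E° = 3×(+0.42) − 2×(-0.28) = +1.820.
E° = +1.820 / 1 = +1.820 V.

+1.820 V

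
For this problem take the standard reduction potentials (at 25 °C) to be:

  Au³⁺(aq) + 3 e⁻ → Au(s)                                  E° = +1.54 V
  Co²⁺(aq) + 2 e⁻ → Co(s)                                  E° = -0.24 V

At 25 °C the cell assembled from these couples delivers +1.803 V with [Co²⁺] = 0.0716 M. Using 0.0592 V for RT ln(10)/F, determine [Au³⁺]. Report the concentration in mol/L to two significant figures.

Au³⁺/Au is the cathode, Co²⁺/Co the anode: E°cell = +1.78 V, n = 6.
Overall reaction: 2 Au³⁺(aq) + 3 Co(s) → 2 Au(s) + 3 Co²⁺(aq); Q = [Co²⁺]^3/[Au³⁺]^2.
From E = E° − (0.0592/n) log Q: log Q = (E° − E)·n/0.0592 = (+1.78 − (+1.803))·6/0.0592 = -2.3311.
So 2·log[Au³⁺] = 3·log(0.0716) − log Q = -3.4353 − (-2.3311) = -1.1042; log[Au³⁺] = -1.1042 / 2 = -0.5521; [Au³⁺] = 10^(-0.5521) ≈ 0.28 M.

0.28 M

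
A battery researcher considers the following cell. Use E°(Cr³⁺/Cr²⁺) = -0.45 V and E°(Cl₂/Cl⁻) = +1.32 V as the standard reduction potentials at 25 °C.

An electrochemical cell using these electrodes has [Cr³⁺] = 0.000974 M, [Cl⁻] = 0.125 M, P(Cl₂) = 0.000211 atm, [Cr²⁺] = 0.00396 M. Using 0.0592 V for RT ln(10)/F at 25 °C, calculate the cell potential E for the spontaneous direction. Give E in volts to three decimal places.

Cl₂/Cl⁻ is the cathode (higher E°), Cr³⁺/Cr²⁺ the anode: E°cell = +1.32 − (-0.45) = +1.77 V, n = 2.
Overall: Cl₂(g) + 2 Cr²⁺(aq) → 2 Cl⁻(aq) + 2 Cr³⁺(aq)
Q = [Cl⁻]^2·[Cr³⁺]^2 / (P(Cl₂)·[Cr²⁺]^2); log Q = 0.651.
E = E° − (0.0592/n) log Q = +1.77 − (0.0592/2)(0.651) = +1.751 V.

+1.751 V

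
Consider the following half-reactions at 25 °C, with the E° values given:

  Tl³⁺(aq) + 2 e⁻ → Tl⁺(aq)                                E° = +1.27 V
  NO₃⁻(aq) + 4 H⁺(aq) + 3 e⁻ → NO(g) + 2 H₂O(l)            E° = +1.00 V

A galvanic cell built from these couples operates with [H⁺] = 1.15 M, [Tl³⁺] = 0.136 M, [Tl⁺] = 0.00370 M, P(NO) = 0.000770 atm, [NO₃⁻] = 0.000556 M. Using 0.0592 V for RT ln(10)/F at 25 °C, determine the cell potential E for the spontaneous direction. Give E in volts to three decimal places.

Tl³⁺/Tl⁺ is the cathode (higher E°), NO₃⁻/NO the anode: E°cell = +1.27 − (+1.00) = +0.27 V, n = 6.
Overall: 3 Tl³⁺(aq) + 2 NO(g) + 4 H₂O(l) → 3 Tl⁺(aq) + 2 NO₃⁻(aq) + 8 H⁺(aq)
Q = [Tl⁺]^3·[NO₃⁻]^2·[H⁺]^8 / ([Tl³⁺]^3·P(NO)^2); log Q = -4.493.
E = E° − (0.0592/n) log Q = +0.27 − (0.0592/6)(-4.493) = +0.314 V.

+0.314 V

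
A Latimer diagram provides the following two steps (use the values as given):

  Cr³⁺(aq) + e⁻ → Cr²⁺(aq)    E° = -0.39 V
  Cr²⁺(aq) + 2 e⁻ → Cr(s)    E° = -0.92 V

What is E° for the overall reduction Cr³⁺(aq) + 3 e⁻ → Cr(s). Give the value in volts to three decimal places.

-0.743 V

Adding the free-energy changes (−nFE°) of the two steps gives −n₃FE°₃ = −n₁FE°₁ − n₂FE°₂.
E°₃ = (1×-0.39 + 2×-0.92) / 3 = (-2.230) / 3 = -0.743 V.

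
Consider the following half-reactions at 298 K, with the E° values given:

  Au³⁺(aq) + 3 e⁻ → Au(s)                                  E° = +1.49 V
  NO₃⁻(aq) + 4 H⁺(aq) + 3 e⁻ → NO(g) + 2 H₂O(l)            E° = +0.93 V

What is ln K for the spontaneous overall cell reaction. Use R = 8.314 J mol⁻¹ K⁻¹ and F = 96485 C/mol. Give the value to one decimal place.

65.4

Cathode: Au³⁺/Au; anode: NO₃⁻/NO. E°cell = (+1.49) − (+0.93) = +0.56 V, with n = 3.
ΔG° = −nFE° = −RT ln K, so ln K = nFE°/(RT) = (3)(96485)(+0.56) / ((8.314)(298)) = 65.425.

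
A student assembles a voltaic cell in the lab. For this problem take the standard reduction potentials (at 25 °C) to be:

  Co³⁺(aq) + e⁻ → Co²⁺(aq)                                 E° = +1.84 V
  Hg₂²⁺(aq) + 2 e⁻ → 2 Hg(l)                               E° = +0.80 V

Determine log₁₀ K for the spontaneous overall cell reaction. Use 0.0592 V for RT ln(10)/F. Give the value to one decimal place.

Cathode: Co³⁺/Co²⁺; anode: Hg₂²⁺/Hg. E°cell = +1.04 V, n = 2.
log K = nE°cell / 0.0592 = (2)(+1.04) / 0.0592 = 35.1.

35.1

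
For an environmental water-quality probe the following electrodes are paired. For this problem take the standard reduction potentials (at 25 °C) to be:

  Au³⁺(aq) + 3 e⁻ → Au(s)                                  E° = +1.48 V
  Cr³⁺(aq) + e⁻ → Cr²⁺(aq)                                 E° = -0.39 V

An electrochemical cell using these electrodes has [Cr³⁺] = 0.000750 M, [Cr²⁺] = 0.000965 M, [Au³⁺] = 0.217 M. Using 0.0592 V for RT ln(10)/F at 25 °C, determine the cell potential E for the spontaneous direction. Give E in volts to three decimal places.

Au³⁺/Au is the cathode (higher E°), Cr³⁺/Cr²⁺ the anode: E°cell = +1.48 − (-0.39) = +1.87 V, n = 3.
Overall: Au³⁺(aq) + 3 Cr²⁺(aq) → Au(s) + 3 Cr³⁺(aq)
Q = [Cr³⁺]^3 / ([Au³⁺]·[Cr²⁺]^3); log Q = 0.335.
E = E° − (0.0592/n) log Q = +1.87 − (0.0592/3)(0.335) = +1.863 V.

+1.863 V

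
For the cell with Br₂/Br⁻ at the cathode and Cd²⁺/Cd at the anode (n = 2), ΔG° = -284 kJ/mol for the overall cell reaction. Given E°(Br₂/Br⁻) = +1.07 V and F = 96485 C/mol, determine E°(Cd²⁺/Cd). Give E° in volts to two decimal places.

-0.40 V

E°cell = −ΔG°/(nF) = −(-284×10³)/((2)(96485)) = +1.472 V.
Since Br₂/Br⁻ is the cathode and Cd²⁺/Cd the anode, E°cell = E°(Br₂/Br⁻) − E°(Cd²⁺/Cd).
So E°(Cd²⁺/Cd) = E°(Br₂/Br⁻) − E°cell = (+1.07) − (+1.472) = -0.40 V.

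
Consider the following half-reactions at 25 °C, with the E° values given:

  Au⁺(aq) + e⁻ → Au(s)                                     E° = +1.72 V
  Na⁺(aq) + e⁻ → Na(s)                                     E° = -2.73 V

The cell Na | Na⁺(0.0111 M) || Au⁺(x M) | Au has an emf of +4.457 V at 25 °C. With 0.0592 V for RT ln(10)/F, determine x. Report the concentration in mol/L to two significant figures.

0.015 M

Au⁺/Au is the cathode, Na⁺/Na the anode: E°cell = +4.45 V, n = 1.
Overall reaction: Au⁺(aq) + Na(s) → Au(s) + Na⁺(aq); Q = [Na⁺]^1/[Au⁺]^1.
From E = E° − (0.0592/n) log Q: log Q = (E° − E)·n/0.0592 = (+4.45 − (+4.457))·1/0.0592 = -0.1182.
So 1·log[Au⁺] = 1·log(0.0111) − log Q = -1.9547 − (-0.1182) = -1.8365; [Au⁺] = 10^(-1.8365) ≈ 0.015 M.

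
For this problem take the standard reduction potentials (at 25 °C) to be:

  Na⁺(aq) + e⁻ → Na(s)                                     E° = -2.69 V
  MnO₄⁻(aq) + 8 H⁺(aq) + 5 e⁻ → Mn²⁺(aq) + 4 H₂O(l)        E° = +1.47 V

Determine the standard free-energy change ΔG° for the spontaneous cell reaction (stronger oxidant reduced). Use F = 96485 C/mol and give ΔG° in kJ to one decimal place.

-2006.9 kJ

MnO₄⁻/Mn²⁺ (E° = +1.47 V) is the cathode; Na⁺/Na (E° = -2.69 V) is the anode, so E°cell = +4.16 V.
Balancing electrons gives n = 5 (lcm of 5 and 1).
ΔG° = −nFE° = −(5)(96485)(+4.16) = -2,006,888 J = -2006.9 kJ.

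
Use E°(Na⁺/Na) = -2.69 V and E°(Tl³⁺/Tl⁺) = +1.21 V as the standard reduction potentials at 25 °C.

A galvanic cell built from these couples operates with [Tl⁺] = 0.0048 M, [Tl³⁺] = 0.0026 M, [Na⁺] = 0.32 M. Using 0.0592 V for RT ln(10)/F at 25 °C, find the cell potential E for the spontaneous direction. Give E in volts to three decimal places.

+3.921 V

Tl³⁺/Tl⁺ is the cathode (higher E°), Na⁺/Na the anode: E°cell = +1.21 − (-2.69) = +3.90 V, n = 2.
Overall: Tl³⁺(aq) + 2 Na(s) → Tl⁺(aq) + 2 Na⁺(aq)
Q = [Tl⁺]·[Na⁺]^2 / ([Tl³⁺]); log Q = -0.723.
E = E° − (0.0592/n) log Q = +3.90 − (0.0592/2)(-0.723) = +3.921 V.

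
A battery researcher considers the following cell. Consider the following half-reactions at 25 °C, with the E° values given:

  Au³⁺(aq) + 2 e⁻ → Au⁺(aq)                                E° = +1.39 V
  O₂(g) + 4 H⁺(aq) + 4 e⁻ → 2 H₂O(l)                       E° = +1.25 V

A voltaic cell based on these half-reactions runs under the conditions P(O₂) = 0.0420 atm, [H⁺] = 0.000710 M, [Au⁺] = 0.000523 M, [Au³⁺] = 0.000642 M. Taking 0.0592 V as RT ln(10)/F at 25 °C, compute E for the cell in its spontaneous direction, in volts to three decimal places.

+0.349 V

Au³⁺/Au⁺ is the cathode (higher E°), O₂/H₂O the anode: E°cell = +1.39 − (+1.25) = +0.14 V, n = 4.
Overall: 2 Au³⁺(aq) + 2 H₂O(l) → 2 Au⁺(aq) + O₂(g) + 4 H⁺(aq)
Q = [Au⁺]^2·P(O₂)·[H⁺]^4 / ([Au³⁺]^2); log Q = -14.150.
E = E° − (0.0592/n) log Q = +0.14 − (0.0592/4)(-14.150) = +0.349 V.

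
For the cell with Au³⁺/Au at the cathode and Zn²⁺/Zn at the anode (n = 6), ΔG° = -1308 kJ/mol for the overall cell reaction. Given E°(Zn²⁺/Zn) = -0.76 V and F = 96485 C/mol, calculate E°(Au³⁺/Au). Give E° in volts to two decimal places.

+1.50 V

E°cell = −ΔG°/(nF) = −(-1308×10³)/((6)(96485)) = +2.259 V.
Since Au³⁺/Au is the cathode and Zn²⁺/Zn the anode, E°cell = E°(Au³⁺/Au) − E°(Zn²⁺/Zn).
So E°(Au³⁺/Au) = E°cell + E°(Zn²⁺/Zn) = +2.259 + (-0.76) = +1.50 V.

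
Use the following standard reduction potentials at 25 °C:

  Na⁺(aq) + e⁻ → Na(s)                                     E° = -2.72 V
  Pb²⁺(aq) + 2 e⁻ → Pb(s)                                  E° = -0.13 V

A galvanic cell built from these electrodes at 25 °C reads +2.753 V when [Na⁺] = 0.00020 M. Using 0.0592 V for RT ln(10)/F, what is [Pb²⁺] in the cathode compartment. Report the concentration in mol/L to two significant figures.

0.013 M

Pb²⁺/Pb is the cathode, Na⁺/Na the anode: E°cell = +2.59 V, n = 2.
Overall reaction: Pb²⁺(aq) + 2 Na(s) → Pb(s) + 2 Na⁺(aq); Q = [Na⁺]^2/[Pb²⁺]^1.
From E = E° − (0.0592/n) log Q: log Q = (E° − E)·n/0.0592 = (+2.59 − (+2.753))·2/0.0592 = -5.5068.
So 1·log[Pb²⁺] = 2·log(0.0002) − log Q = -7.3979 − (-5.5068) = -1.8911; [Pb²⁺] = 10^(-1.8911) ≈ 0.013 M.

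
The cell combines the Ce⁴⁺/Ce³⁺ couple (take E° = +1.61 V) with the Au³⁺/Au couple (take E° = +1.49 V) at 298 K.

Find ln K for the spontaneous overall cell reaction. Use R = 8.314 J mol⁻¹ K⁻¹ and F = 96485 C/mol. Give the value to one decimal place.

Cathode: Ce⁴⁺/Ce³⁺; anode: Au³⁺/Au. E°cell = (+1.61) − (+1.49) = +0.12 V, with n = 3.
ΔG° = −nFE° = −RT ln K, so ln K = nFE°/(RT) = (3)(96485)(+0.12) / ((8.314)(298)) = 14.020.

14.0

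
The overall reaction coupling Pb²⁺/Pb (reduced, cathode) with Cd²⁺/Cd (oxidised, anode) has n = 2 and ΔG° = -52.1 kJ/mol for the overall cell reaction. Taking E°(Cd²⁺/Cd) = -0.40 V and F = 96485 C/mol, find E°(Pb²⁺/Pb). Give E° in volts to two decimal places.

-0.13 V

E°cell = −ΔG°/(nF) = −(-52.1×10³)/((2)(96485)) = +0.270 V.
Since Pb²⁺/Pb is the cathode and Cd²⁺/Cd the anode, E°cell = E°(Pb²⁺/Pb) − E°(Cd²⁺/Cd).
So E°(Pb²⁺/Pb) = E°cell + E°(Cd²⁺/Cd) = +0.270 + (-0.40) = -0.13 V.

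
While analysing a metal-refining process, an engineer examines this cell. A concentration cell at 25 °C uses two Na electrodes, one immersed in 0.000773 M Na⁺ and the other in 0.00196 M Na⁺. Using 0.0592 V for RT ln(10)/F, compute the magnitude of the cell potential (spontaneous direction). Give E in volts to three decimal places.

For a concentration cell E°cell = 0. The 0.00196 M side is the cathode (reduction is favoured where [Na⁺] is higher).
With n = 1, E = −(0.0592/1) log([Na⁺]ₐₙ/[Na⁺]꜀ₐₜ) = −(0.0592/1) log(0.000773/0.00196) = −(0.0592/1)(-0.404) = +0.024 V.

+0.024 V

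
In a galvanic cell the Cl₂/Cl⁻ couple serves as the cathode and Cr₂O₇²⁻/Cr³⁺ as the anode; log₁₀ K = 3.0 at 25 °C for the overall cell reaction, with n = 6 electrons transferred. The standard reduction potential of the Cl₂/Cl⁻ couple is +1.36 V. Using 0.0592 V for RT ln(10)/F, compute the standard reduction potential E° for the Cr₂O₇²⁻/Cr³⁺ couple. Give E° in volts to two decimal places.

+1.33 V

E°cell = (0.0592/n)·log K = (0.0592/6)(3.0) = +0.030 V.
Since Cl₂/Cl⁻ is the cathode and Cr₂O₇²⁻/Cr³⁺ the anode, E°cell = E°(Cl₂/Cl⁻) − E°(Cr₂O₇²⁻/Cr³⁺).
So E°(Cr₂O₇²⁻/Cr³⁺) = E°(Cl₂/Cl⁻) − E°cell = (+1.36) − (+0.030) = +1.33 V.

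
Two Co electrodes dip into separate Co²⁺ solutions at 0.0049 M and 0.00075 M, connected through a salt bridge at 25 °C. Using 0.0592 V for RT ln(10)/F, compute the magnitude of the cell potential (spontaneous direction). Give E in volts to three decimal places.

+0.024 V

For a concentration cell E°cell = 0. The 0.0049 M side is the cathode (reduction is favoured where [Co²⁺] is higher).
With n = 2, E = −(0.0592/2) log([Co²⁺]ₐₙ/[Co²⁺]꜀ₐₜ) = −(0.0592/2) log(0.00075/0.0049) = −(0.0592/2)(-0.815) = +0.024 V.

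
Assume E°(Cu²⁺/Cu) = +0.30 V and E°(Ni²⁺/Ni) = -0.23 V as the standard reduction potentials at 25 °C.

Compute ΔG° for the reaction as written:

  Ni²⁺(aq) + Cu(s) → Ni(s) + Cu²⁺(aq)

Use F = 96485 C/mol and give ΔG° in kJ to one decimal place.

+102.3 kJ

As written, Ni²⁺/Ni is reduced (cathode) and Cu²⁺/Cu is oxidised (anode), so E°cell = (-0.23) − (+0.30) = -0.53 V.
Balancing electrons gives n = 2.
ΔG° = −nFE° = −(2)(96485)(-0.53) = 102,274 J = +102.3 kJ.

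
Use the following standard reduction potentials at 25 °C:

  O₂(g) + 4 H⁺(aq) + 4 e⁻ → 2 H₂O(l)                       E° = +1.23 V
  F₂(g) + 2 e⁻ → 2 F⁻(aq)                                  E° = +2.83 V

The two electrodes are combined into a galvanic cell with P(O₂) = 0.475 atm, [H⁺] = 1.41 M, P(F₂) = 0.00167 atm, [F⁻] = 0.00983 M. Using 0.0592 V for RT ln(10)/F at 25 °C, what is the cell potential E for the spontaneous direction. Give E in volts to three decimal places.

F₂/F⁻ is the cathode (higher E°), O₂/H₂O the anode: E°cell = +2.83 − (+1.23) = +1.60 V, n = 4.
Overall: 2 F₂(g) + 2 H₂O(l) → 4 F⁻(aq) + O₂(g) + 4 H⁺(aq)
Q = [F⁻]^4·P(O₂)·[H⁺]^4 / (P(F₂)^2); log Q = -2.202.
E = E° − (0.0592/n) log Q = +1.60 − (0.0592/4)(-2.202) = +1.633 V.

+1.633 V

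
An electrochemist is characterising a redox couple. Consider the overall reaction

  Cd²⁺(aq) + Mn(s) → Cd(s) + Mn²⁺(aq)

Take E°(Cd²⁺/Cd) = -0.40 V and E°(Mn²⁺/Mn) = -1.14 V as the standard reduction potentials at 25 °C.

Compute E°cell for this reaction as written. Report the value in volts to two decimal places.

+0.74 V

The Cd²⁺/Cd couple has the higher reduction potential, so it is the cathode; Mn²⁺/Mn is oxidised at the anode.
E°cell = E°(cathode) − E°(anode) = (-0.40) − (-1.14) = +0.74 V.
Since E°cell > 0, the reaction is spontaneous under standard conditions.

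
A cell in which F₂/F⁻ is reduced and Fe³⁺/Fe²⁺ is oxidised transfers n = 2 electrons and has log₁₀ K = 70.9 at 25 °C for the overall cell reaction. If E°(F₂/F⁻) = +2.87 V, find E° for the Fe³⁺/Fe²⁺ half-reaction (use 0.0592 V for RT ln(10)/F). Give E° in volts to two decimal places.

+0.77 V

E°cell = (0.0592/n)·log K = (0.0592/2)(70.9) = +2.099 V.
Since F₂/F⁻ is the cathode and Fe³⁺/Fe²⁺ the anode, E°cell = E°(F₂/F⁻) − E°(Fe³⁺/Fe²⁺).
So E°(Fe³⁺/Fe²⁺) = E°(F₂/F⁻) − E°cell = (+2.87) − (+2.099) = +0.77 V.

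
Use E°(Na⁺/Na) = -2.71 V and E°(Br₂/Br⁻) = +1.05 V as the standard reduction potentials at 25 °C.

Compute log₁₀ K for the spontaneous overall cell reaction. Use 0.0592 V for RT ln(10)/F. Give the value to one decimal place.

127.0

Cathode: Br₂/Br⁻; anode: Na⁺/Na. E°cell = +3.76 V, n = 2.
log K = nE°cell / 0.0592 = (2)(+3.76) / 0.0592 = 127.0.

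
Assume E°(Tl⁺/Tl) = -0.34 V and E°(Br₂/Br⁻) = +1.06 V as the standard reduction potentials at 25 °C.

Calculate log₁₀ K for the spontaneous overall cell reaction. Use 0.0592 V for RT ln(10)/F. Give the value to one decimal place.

Cathode: Br₂/Br⁻; anode: Tl⁺/Tl. E°cell = +1.40 V, n = 2.
log K = nE°cell / 0.0592 = (2)(+1.40) / 0.0592 = 47.3.

47.3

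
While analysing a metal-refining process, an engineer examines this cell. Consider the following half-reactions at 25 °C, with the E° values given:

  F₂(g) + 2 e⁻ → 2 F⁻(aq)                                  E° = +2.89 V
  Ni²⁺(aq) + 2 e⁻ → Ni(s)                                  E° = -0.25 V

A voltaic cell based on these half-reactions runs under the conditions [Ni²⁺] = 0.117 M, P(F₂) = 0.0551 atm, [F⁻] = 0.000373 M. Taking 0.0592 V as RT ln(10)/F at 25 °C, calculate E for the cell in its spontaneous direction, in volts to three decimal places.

F₂/F⁻ is the cathode (higher E°), Ni²⁺/Ni the anode: E°cell = +2.89 − (-0.25) = +3.14 V, n = 2.
Overall: F₂(g) + Ni(s) → 2 F⁻(aq) + Ni²⁺(aq)
Q = [F⁻]^2·[Ni²⁺] / (P(F₂)); log Q = -6.530.
E = E° − (0.0592/n) log Q = +3.14 − (0.0592/2)(-6.530) = +3.333 V.

+3.333 V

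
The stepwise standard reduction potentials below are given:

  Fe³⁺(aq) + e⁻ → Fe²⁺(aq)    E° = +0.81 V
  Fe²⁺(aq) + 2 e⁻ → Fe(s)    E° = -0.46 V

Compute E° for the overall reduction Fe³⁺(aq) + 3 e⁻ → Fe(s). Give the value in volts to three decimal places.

-0.037 V

Adding the free-energy changes (−nFE°) of the two steps gives −n₃FE°₃ = −n₁FE°₁ − n₂FE°₂.
E°₃ = (1×+0.81 + 2×-0.46) / 3 = (-0.110) / 3 = -0.037 V.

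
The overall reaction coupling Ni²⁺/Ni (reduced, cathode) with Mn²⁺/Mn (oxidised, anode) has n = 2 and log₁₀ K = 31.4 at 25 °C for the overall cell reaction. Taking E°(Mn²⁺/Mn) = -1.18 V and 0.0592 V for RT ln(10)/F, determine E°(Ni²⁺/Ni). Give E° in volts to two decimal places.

-0.25 V

E°cell = (0.0592/n)·log K = (0.0592/2)(31.4) = +0.929 V.
Since Ni²⁺/Ni is the cathode and Mn²⁺/Mn the anode, E°cell = E°(Ni²⁺/Ni) − E°(Mn²⁺/Mn).
So E°(Ni²⁺/Ni) = E°cell + E°(Mn²⁺/Mn) = +0.929 + (-1.18) = -0.25 V.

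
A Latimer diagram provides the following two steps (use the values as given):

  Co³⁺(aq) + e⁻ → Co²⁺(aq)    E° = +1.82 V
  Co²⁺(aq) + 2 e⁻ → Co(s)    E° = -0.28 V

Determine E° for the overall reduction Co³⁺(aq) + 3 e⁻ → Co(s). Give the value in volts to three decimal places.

+0.420 V

Adding the free-energy changes (−nFE°) of the two steps gives −n₃FE°₃ = −n₁FE°₁ − n₂FE°₂.
E°₃ = (1×+1.82 + 2×-0.28) / 3 = (+1.260) / 3 = +0.420 V.
Simply averaging or adding the two E° values would be wrong; the electron-weighted sum is required.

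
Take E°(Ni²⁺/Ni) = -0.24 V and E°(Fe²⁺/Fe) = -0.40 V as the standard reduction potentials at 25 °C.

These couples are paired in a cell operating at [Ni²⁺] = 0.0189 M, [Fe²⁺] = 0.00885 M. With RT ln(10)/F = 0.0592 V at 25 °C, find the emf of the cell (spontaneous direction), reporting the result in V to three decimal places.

Ni²⁺/Ni is the cathode (higher E°), Fe²⁺/Fe the anode: E°cell = -0.24 − (-0.40) = +0.16 V, n = 2.
Overall: Ni²⁺(aq) + Fe(s) → Ni(s) + Fe²⁺(aq)
Q = [Fe²⁺] / ([Ni²⁺]); log Q = -0.330.
E = E° − (0.0592/n) log Q = +0.16 − (0.0592/2)(-0.330) = +0.170 V.

+0.170 V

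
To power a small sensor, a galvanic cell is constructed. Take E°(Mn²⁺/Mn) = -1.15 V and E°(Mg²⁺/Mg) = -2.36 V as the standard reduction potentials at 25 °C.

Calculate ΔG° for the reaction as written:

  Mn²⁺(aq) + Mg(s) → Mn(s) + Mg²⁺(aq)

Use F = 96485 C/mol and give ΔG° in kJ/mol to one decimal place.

-233.5 kJ/mol

As written, Mn²⁺/Mn is reduced (cathode) and Mg²⁺/Mg is oxidised (anode), so E°cell = (-1.15) − (-2.36) = +1.21 V.
Balancing electrons gives n = 2.
ΔG° = −nFE° = −(2)(96485)(+1.21) = -233,494 J = -233.5 kJ/mol.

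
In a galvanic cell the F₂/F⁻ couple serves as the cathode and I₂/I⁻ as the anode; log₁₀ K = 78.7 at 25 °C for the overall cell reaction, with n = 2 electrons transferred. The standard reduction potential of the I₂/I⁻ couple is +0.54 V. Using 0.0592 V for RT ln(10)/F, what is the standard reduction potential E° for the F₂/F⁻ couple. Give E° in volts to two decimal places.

E°cell = (0.0592/n)·log K = (0.0592/2)(78.7) = +2.330 V.
Since F₂/F⁻ is the cathode and I₂/I⁻ the anode, E°cell = E°(F₂/F⁻) − E°(I₂/I⁻).
So E°(F₂/F⁻) = E°cell + E°(I₂/I⁻) = +2.330 + (+0.54) = +2.87 V.

+2.87 V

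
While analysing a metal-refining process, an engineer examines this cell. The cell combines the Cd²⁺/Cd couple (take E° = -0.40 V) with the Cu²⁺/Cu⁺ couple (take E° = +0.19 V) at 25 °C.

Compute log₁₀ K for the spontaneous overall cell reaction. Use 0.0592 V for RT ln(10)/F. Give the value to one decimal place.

Cathode: Cu²⁺/Cu⁺; anode: Cd²⁺/Cd. E°cell = +0.59 V, n = 2.
log K = nE°cell / 0.0592 = (2)(+0.59) / 0.0592 = 19.9.

19.9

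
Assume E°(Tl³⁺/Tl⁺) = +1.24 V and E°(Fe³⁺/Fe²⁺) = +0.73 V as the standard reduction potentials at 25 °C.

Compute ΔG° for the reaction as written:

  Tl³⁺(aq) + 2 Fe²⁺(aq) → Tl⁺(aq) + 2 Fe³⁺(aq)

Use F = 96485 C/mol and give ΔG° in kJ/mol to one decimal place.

As written, Tl³⁺/Tl⁺ is reduced (cathode) and Fe³⁺/Fe²⁺ is oxidised (anode), so E°cell = (+1.24) − (+0.73) = +0.51 V.
Balancing electrons gives n = 2.
ΔG° = −nFE° = −(2)(96485)(+0.51) = -98,415 J = -98.4 kJ/mol.

-98.4 kJ/mol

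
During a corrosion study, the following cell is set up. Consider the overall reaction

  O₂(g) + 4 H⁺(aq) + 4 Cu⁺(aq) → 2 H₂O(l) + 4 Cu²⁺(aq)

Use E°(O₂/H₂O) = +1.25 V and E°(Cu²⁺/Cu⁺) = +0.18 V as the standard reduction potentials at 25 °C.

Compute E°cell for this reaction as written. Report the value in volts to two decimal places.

+1.07 V

The O₂/H₂O couple has the higher reduction potential, so it is the cathode; Cu²⁺/Cu⁺ is oxidised at the anode.
E°cell = E°(cathode) − E°(anode) = (+1.25) − (+0.18) = +1.07 V.
Since E°cell > 0, the reaction is spontaneous under standard conditions.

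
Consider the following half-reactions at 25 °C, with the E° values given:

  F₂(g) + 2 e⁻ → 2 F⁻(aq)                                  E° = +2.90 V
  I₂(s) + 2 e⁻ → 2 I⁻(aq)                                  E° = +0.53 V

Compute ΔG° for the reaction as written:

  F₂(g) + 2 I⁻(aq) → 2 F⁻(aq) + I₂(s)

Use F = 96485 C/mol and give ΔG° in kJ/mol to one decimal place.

-457.3 kJ/mol

As written, F₂/F⁻ is reduced (cathode) and I₂/I⁻ is oxidised (anode), so E°cell = (+2.90) − (+0.53) = +2.37 V.
Balancing electrons gives n = 2.
ΔG° = −nFE° = −(2)(96485)(+2.37) = -457,339 J = -457.3 kJ/mol.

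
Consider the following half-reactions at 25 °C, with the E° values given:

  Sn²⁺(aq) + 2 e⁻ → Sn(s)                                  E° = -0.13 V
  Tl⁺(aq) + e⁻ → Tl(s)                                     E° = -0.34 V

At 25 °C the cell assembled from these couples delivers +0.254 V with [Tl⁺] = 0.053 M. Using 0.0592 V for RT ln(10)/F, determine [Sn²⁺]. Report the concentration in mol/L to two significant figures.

0.086 M

Sn²⁺/Sn is the cathode, Tl⁺/Tl the anode: E°cell = +0.21 V, n = 2.
Overall reaction: Sn²⁺(aq) + 2 Tl(s) → Sn(s) + 2 Tl⁺(aq); Q = [Tl⁺]^2/[Sn²⁺]^1.
From E = E° − (0.0592/n) log Q: log Q = (E° − E)·n/0.0592 = (+0.21 − (+0.254))·2/0.0592 = -1.4865.
So 1·log[Sn²⁺] = 2·log(0.053) − log Q = -2.5514 − (-1.4865) = -1.0649; [Sn²⁺] = 10^(-1.0649) ≈ 0.086 M.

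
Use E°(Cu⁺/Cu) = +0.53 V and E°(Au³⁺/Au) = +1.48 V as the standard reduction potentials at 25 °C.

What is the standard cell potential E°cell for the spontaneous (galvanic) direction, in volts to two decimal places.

The Au³⁺/Au couple has the higher reduction potential, so it is the cathode; Cu⁺/Cu is oxidised at the anode.
E°cell = E°(cathode) − E°(anode) = (+1.48) − (+0.53) = +0.95 V.
Since E°cell > 0, the reaction is spontaneous under standard conditions.

+0.95 V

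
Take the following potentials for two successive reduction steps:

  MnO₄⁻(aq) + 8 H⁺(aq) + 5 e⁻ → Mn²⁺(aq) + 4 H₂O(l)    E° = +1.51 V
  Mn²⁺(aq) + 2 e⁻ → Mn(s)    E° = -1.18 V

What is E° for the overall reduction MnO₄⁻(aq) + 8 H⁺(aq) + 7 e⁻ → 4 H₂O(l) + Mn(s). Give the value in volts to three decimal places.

Adding the free-energy changes (−nFE°) of the two steps gives −n₃FE°₃ = −n₁FE°₁ − n₂FE°₂.
E°₃ = (5×+1.51 + 2×-1.18) / 7 = (+5.190) / 7 = +0.741 V.
Simply averaging or adding the two E° values would be wrong; the electron-weighted sum is required.

+0.741 V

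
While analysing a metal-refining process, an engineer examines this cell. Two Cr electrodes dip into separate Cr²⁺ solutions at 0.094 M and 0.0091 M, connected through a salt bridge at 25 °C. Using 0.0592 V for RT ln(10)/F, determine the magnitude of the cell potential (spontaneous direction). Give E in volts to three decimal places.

+0.030 V

For a concentration cell E°cell = 0. The 0.094 M side is the cathode (reduction is favoured where [Cr²⁺] is higher).
With n = 2, E = −(0.0592/2) log([Cr²⁺]ₐₙ/[Cr²⁺]꜀ₐₜ) = −(0.0592/2) log(0.0091/0.094) = −(0.0592/2)(-1.014) = +0.030 V.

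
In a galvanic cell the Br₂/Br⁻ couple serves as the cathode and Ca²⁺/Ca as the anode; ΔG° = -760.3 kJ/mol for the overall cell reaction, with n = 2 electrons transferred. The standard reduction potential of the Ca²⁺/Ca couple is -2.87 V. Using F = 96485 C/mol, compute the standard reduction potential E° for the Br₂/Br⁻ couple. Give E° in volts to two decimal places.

+1.07 V

E°cell = −ΔG°/(nF) = −(-760.3×10³)/((2)(96485)) = +3.940 V.
Since Br₂/Br⁻ is the cathode and Ca²⁺/Ca the anode, E°cell = E°(Br₂/Br⁻) − E°(Ca²⁺/Ca).
So E°(Br₂/Br⁻) = E°cell + E°(Ca²⁺/Ca) = +3.940 + (-2.87) = +1.07 V.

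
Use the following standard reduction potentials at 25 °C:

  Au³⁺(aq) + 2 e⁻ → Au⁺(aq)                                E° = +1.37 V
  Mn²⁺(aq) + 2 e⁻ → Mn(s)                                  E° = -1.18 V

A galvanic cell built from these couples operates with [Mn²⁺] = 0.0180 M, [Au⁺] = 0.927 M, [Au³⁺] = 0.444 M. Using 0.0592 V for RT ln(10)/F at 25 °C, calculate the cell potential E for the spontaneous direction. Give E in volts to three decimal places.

+2.592 V

Au³⁺/Au⁺ is the cathode (higher E°), Mn²⁺/Mn the anode: E°cell = +1.37 − (-1.18) = +2.55 V, n = 2.
Overall: Au³⁺(aq) + Mn(s) → Au⁺(aq) + Mn²⁺(aq)
Q = [Au⁺]·[Mn²⁺] / ([Au³⁺]); log Q = -1.425.
E = E° − (0.0592/n) log Q = +2.55 − (0.0592/2)(-1.425) = +2.592 V.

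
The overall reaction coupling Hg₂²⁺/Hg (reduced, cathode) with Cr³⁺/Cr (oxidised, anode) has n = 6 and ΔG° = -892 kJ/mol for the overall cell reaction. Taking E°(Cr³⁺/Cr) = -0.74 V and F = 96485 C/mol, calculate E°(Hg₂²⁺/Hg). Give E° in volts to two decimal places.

E°cell = −ΔG°/(nF) = −(-892×10³)/((6)(96485)) = +1.541 V.
Since Hg₂²⁺/Hg is the cathode and Cr³⁺/Cr the anode, E°cell = E°(Hg₂²⁺/Hg) − E°(Cr³⁺/Cr).
So E°(Hg₂²⁺/Hg) = E°cell + E°(Cr³⁺/Cr) = +1.541 + (-0.74) = +0.80 V.

+0.80 V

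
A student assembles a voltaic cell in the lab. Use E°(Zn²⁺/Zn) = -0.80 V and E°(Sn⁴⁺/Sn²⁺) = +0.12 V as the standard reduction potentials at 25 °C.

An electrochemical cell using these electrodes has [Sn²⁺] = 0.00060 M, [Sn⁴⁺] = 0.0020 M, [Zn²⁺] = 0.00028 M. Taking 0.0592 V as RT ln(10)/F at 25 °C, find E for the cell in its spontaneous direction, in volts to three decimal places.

+1.041 V

Sn⁴⁺/Sn²⁺ is the cathode (higher E°), Zn²⁺/Zn the anode: E°cell = +0.12 − (-0.80) = +0.92 V, n = 2.
Overall: Sn⁴⁺(aq) + Zn(s) → Sn²⁺(aq) + Zn²⁺(aq)
Q = [Sn²⁺]·[Zn²⁺] / ([Sn⁴⁺]); log Q = -4.076.
E = E° − (0.0592/n) log Q = +0.92 − (0.0592/2)(-4.076) = +1.041 V.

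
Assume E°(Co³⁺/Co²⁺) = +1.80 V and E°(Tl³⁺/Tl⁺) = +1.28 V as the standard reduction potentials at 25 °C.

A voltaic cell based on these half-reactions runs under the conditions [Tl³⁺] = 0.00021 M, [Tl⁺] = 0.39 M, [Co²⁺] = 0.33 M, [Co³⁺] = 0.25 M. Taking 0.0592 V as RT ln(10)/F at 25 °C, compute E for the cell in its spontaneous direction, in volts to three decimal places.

Co³⁺/Co²⁺ is the cathode (higher E°), Tl³⁺/Tl⁺ the anode: E°cell = +1.80 − (+1.28) = +0.52 V, n = 2.
Overall: 2 Co³⁺(aq) + Tl⁺(aq) → 2 Co²⁺(aq) + Tl³⁺(aq)
Q = [Co²⁺]^2·[Tl³⁺] / ([Co³⁺]^2·[Tl⁺]); log Q = -3.028.
E = E° − (0.0592/n) log Q = +0.52 − (0.0592/2)(-3.028) = +0.610 V.

+0.610 V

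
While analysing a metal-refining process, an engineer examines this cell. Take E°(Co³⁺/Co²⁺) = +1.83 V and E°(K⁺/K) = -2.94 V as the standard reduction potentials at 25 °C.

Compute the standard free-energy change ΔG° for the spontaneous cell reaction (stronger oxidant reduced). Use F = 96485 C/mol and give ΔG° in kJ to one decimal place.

Co³⁺/Co²⁺ (E° = +1.83 V) is the cathode; K⁺/K (E° = -2.94 V) is the anode, so E°cell = +4.77 V.
Balancing electrons gives n = 1 (lcm of 1 and 1).
ΔG° = −nFE° = −(1)(96485)(+4.77) = -460,233 J = -460.2 kJ.

-460.2 kJ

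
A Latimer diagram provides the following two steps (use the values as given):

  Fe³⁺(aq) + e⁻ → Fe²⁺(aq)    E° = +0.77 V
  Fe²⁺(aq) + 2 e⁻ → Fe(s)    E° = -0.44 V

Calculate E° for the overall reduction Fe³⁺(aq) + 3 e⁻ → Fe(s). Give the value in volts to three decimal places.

-0.037 V

Since ΔG° = −nFE° is additive over sequential reductions, n₃E°₃ = n₁E°₁ + n₂E°₂.
E°₃ = (1×+0.77 + 2×-0.44) / 3 = (-0.110) / 3 = -0.037 V.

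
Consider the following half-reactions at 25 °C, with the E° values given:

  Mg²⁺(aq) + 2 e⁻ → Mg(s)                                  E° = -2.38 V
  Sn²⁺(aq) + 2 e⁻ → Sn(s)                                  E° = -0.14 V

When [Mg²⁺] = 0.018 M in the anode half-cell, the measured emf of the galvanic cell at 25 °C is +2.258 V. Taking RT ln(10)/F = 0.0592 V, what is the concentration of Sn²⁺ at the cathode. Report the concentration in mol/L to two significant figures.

0.073 M

Sn²⁺/Sn is the cathode, Mg²⁺/Mg the anode: E°cell = +2.24 V, n = 2.
Overall reaction: Sn²⁺(aq) + Mg(s) → Sn(s) + Mg²⁺(aq); Q = [Mg²⁺]^1/[Sn²⁺]^1.
From E = E° − (0.0592/n) log Q: log Q = (E° − E)·n/0.0592 = (+2.24 − (+2.258))·2/0.0592 = -0.6081.
So 1·log[Sn²⁺] = 1·log(0.018) − log Q = -1.7447 − (-0.6081) = -1.1366; [Sn²⁺] = 10^(-1.1366) ≈ 0.073 M.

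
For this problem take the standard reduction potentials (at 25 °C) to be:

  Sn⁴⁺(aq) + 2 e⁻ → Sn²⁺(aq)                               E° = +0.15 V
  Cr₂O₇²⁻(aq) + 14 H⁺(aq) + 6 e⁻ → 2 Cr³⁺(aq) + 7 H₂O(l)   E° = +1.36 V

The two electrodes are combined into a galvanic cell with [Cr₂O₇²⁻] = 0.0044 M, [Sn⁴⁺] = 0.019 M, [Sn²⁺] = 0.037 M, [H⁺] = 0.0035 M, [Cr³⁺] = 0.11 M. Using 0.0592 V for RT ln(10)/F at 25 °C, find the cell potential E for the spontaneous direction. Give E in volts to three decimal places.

+0.875 V

Cr₂O₇²⁻/Cr³⁺ is the cathode (higher E°), Sn⁴⁺/Sn²⁺ the anode: E°cell = +1.36 − (+0.15) = +1.21 V, n = 6.
Overall: Cr₂O₇²⁻(aq) + 14 H⁺(aq) + 3 Sn²⁺(aq) → 2 Cr³⁺(aq) + 7 H₂O(l) + 3 Sn⁴⁺(aq)
Q = [Cr³⁺]^2·[Sn⁴⁺]^3 / ([Cr₂O₇²⁻]·[H⁺]^14·[Sn²⁺]^3); log Q = 33.954.
E = E° − (0.0592/n) log Q = +1.21 − (0.0592/6)(33.954) = +0.875 V.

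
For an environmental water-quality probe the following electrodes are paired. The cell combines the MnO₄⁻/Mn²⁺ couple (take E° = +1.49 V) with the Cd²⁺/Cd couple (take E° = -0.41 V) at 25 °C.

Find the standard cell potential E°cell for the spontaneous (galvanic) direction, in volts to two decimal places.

+1.90 V

The MnO₄⁻/Mn²⁺ couple has the higher reduction potential, so it is the cathode; Cd²⁺/Cd is oxidised at the anode.
E°cell = E°(cathode) − E°(anode) = (+1.49) − (-0.41) = +1.90 V.
Since E°cell > 0, the reaction is spontaneous under standard conditions.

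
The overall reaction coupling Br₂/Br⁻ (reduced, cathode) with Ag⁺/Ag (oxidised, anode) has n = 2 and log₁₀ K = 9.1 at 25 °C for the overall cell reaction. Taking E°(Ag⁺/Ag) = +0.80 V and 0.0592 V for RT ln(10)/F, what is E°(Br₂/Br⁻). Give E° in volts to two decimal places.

E°cell = (0.0592/n)·log K = (0.0592/2)(9.1) = +0.269 V.
Since Br₂/Br⁻ is the cathode and Ag⁺/Ag the anode, E°cell = E°(Br₂/Br⁻) − E°(Ag⁺/Ag).
So E°(Br₂/Br⁻) = E°cell + E°(Ag⁺/Ag) = +0.269 + (+0.80) = +1.07 V.

+1.07 V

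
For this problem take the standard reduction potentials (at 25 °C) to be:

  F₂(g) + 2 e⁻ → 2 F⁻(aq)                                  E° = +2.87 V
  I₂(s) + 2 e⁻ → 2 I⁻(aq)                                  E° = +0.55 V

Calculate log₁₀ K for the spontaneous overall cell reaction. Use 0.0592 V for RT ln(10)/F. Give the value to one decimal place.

78.4

Cathode: F₂/F⁻; anode: I₂/I⁻. E°cell = +2.32 V, n = 2.
log K = nE°cell / 0.0592 = (2)(+2.32) / 0.0592 = 78.4.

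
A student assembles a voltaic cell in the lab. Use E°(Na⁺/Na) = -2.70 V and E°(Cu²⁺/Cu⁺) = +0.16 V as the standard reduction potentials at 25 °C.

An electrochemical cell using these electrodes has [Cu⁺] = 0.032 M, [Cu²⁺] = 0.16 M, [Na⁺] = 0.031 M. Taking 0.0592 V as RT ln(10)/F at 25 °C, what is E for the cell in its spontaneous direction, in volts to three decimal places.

Cu²⁺/Cu⁺ is the cathode (higher E°), Na⁺/Na the anode: E°cell = +0.16 − (-2.70) = +2.86 V, n = 1.
Overall: Cu²⁺(aq) + Na(s) → Cu⁺(aq) + Na⁺(aq)
Q = [Cu⁺]·[Na⁺] / ([Cu²⁺]); log Q = -2.208.
E = E° − (0.0592/n) log Q = +2.86 − (0.0592/1)(-2.208) = +2.991 V.

+2.991 V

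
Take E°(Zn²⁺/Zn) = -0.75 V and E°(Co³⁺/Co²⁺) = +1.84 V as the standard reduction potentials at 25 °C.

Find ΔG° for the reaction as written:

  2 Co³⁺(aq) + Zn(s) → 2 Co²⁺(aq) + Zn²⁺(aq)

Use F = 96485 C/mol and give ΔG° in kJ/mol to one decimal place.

As written, Co³⁺/Co²⁺ is reduced (cathode) and Zn²⁺/Zn is oxidised (anode), so E°cell = (+1.84) − (-0.75) = +2.59 V.
Balancing electrons gives n = 2.
ΔG° = −nFE° = −(2)(96485)(+2.59) = -499,792 J = -499.8 kJ/mol.

-499.8 kJ/mol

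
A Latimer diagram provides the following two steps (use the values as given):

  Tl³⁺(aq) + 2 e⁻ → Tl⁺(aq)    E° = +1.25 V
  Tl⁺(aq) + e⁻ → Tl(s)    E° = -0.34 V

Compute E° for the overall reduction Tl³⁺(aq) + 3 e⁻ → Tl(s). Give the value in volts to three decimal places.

+0.720 V

Adding the free-energy changes (−nFE°) of the two steps gives −n₃FE°₃ = −n₁FE°₁ − n₂FE°₂.
E°₃ = (2×+1.25 + 1×-0.34) / 3 = (+2.160) / 3 = +0.720 V.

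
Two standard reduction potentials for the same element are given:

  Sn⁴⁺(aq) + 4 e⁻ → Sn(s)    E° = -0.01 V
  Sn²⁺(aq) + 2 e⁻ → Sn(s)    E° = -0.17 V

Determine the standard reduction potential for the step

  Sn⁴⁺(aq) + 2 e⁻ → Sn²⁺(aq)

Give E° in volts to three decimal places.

Sequential free energies add, so n₃E°₃ = n₁E°₁ + n₂E°₂.
With n₃ = 4, and the known step contributing 2×(-0.17) V, the unknown satisfies 2·E° = 4×(-0.01) − 2×(-0.17) = +0.300.
E° = +0.300 / 2 = +0.150 V.

+0.150 V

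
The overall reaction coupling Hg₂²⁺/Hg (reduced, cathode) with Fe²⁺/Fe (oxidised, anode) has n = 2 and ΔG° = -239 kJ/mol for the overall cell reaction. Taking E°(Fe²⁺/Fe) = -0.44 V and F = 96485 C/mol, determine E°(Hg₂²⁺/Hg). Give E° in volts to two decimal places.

E°cell = −ΔG°/(nF) = −(-239×10³)/((2)(96485)) = +1.239 V.
Since Hg₂²⁺/Hg is the cathode and Fe²⁺/Fe the anode, E°cell = E°(Hg₂²⁺/Hg) − E°(Fe²⁺/Fe).
So E°(Hg₂²⁺/Hg) = E°cell + E°(Fe²⁺/Fe) = +1.239 + (-0.44) = +0.80 V.

+0.80 V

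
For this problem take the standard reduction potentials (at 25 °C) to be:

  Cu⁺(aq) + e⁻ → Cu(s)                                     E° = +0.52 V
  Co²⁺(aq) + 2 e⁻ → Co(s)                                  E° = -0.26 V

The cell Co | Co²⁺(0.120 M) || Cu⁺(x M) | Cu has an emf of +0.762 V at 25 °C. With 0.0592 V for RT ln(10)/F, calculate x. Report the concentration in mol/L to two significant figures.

0.17 M

Cu⁺/Cu is the cathode, Co²⁺/Co the anode: E°cell = +0.78 V, n = 2.
Overall reaction: 2 Cu⁺(aq) + Co(s) → 2 Cu(s) + Co²⁺(aq); Q = [Co²⁺]^1/[Cu⁺]^2.
From E = E° − (0.0592/n) log Q: log Q = (E° − E)·n/0.0592 = (+0.78 − (+0.762))·2/0.0592 = 0.6081.
So 2·log[Cu⁺] = 1·log(0.12) − log Q = -0.9208 − (0.6081) = -1.5289; log[Cu⁺] = -1.5289 / 2 = -0.7644; [Cu⁺] = 10^(-0.7644) ≈ 0.17 M.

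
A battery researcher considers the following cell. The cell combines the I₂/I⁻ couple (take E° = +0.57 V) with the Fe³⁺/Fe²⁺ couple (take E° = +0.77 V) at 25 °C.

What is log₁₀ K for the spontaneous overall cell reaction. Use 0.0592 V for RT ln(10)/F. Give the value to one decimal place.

6.8

Cathode: Fe³⁺/Fe²⁺; anode: I₂/I⁻. E°cell = +0.20 V, n = 2.
log K = nE°cell / 0.0592 = (2)(+0.20) / 0.0592 = 6.8.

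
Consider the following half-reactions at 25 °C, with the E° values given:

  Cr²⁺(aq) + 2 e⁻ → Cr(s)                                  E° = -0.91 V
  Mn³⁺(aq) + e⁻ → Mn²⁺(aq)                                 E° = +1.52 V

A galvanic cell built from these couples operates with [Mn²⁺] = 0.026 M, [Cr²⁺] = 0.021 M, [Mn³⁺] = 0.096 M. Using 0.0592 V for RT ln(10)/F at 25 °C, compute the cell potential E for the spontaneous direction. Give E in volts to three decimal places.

Mn³⁺/Mn²⁺ is the cathode (higher E°), Cr²⁺/Cr the anode: E°cell = +1.52 − (-0.91) = +2.43 V, n = 2.
Overall: 2 Mn³⁺(aq) + Cr(s) → 2 Mn²⁺(aq) + Cr²⁺(aq)
Q = [Mn²⁺]^2·[Cr²⁺] / ([Mn³⁺]^2); log Q = -2.812.
E = E° − (0.0592/n) log Q = +2.43 − (0.0592/2)(-2.812) = +2.513 V.

+2.513 V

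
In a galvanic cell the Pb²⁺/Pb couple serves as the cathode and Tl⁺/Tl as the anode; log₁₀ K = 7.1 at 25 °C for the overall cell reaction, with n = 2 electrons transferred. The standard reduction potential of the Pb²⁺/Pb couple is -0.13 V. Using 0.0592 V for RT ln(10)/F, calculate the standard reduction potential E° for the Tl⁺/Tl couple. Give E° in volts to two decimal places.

-0.34 V

E°cell = (0.0592/n)·log K = (0.0592/2)(7.1) = +0.210 V.
Since Pb²⁺/Pb is the cathode and Tl⁺/Tl the anode, E°cell = E°(Pb²⁺/Pb) − E°(Tl⁺/Tl).
So E°(Tl⁺/Tl) = E°(Pb²⁺/Pb) − E°cell = (-0.13) − (+0.210) = -0.34 V.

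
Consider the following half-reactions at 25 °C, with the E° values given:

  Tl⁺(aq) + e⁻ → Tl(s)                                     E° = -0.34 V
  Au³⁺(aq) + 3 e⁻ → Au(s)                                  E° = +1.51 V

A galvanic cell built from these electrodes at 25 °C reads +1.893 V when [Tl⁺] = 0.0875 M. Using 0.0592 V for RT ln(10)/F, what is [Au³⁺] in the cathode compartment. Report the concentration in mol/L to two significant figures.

0.10 M

Au³⁺/Au is the cathode, Tl⁺/Tl the anode: E°cell = +1.85 V, n = 3.
Overall reaction: Au³⁺(aq) + 3 Tl(s) → Au(s) + 3 Tl⁺(aq); Q = [Tl⁺]^3/[Au³⁺]^1.
From E = E° − (0.0592/n) log Q: log Q = (E° − E)·n/0.0592 = (+1.85 − (+1.893))·3/0.0592 = -2.1791.
So 1·log[Au³⁺] = 3·log(0.0875) − log Q = -3.1740 − (-2.1791) = -0.9949; [Au³⁺] = 10^(-0.9949) ≈ 0.10 M.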